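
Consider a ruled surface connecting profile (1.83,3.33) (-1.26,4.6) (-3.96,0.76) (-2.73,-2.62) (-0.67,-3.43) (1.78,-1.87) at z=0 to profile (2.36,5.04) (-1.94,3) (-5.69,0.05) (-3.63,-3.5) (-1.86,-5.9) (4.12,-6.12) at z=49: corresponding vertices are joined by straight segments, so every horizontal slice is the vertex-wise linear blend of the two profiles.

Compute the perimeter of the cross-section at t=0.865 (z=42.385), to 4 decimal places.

Cross-section at t=0.865: each vertex is (1-t)·p0[i] + t·p1[i].
  v1: (1-0.865)·(1.83,3.33) + 0.865·(2.36,5.04) = (2.2885,4.8092)
  v2: (1-0.865)·(-1.26,4.6) + 0.865·(-1.94,3) = (-1.8482,3.2160)
  v3: (1-0.865)·(-3.96,0.76) + 0.865·(-5.69,0.05) = (-5.4565,0.1459)
  v4: (1-0.865)·(-2.73,-2.62) + 0.865·(-3.63,-3.5) = (-3.5085,-3.3812)
  v5: (1-0.865)·(-0.67,-3.43) + 0.865·(-1.86,-5.9) = (-1.6993,-5.5666)
  v6: (1-0.865)·(1.78,-1.87) + 0.865·(4.12,-6.12) = (3.8041,-5.5462)
Perimeter = Σ |v_{i+1} − v_i|:
  edge 1→2: √(-4.1366² + -1.5932²) = 4.4328 (running 4.4328)
  edge 2→3: √(-3.6083² + -3.0701²) = 4.7376 (running 9.1705)
  edge 3→4: √(1.9480² + -3.5270²) = 4.0292 (running 13.1997)
  edge 4→5: √(1.8091² + -2.1854²) = 2.8370 (running 16.0367)
  edge 5→6: √(5.5034² + 0.0203²) = 5.5035 (running 21.5402)
  edge 6→1: √(-1.5156² + 10.3554²) = 10.4657 (running 32.0059)
Perimeter = 32.0059

Perimeter at t=0.865: 32.0059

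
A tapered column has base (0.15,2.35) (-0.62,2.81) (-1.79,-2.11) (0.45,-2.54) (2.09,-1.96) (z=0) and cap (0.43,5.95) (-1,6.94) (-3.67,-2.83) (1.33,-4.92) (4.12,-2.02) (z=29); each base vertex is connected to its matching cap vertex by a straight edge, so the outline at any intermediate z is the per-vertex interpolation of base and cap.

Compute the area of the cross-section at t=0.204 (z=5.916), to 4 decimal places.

Area at t=0.204: 17.4423

Cross-section at t=0.204: each vertex is (1-t)·p0[i] + t·p1[i].
  v1: (1-0.204)·(0.15,2.35) + 0.204·(0.43,5.95) = (0.2071,3.0844)
  v2: (1-0.204)·(-0.62,2.81) + 0.204·(-1,6.94) = (-0.6975,3.6525)
  v3: (1-0.204)·(-1.79,-2.11) + 0.204·(-3.67,-2.83) = (-2.1735,-2.2569)
  v4: (1-0.204)·(0.45,-2.54) + 0.204·(1.33,-4.92) = (0.6295,-3.0255)
  v5: (1-0.204)·(2.09,-1.96) + 0.204·(4.12,-2.02) = (2.5041,-1.9722)
Shoelace sum Σ(x_i·y_{i+1} − x_{i+1}·y_i):
  i=1: 0.2071·3.6525 − -0.6975·3.0844 = +2.9079 (running +2.9079)
  i=2: -0.6975·-2.2569 − -2.1735·3.6525 = +9.5130 (running +12.4210)
  i=3: -2.1735·-3.0255 − 0.6295·-2.2569 = +7.9968 (running +20.4178)
  i=4: 0.6295·-1.9722 − 2.5041·-3.0255 = +6.3347 (running +26.7525)
  i=5: 2.5041·3.0844 − 0.2071·-1.9722 = +8.1322 (running +34.8847)
Area = |Σ|/2 = |34.8847|/2 = 17.4423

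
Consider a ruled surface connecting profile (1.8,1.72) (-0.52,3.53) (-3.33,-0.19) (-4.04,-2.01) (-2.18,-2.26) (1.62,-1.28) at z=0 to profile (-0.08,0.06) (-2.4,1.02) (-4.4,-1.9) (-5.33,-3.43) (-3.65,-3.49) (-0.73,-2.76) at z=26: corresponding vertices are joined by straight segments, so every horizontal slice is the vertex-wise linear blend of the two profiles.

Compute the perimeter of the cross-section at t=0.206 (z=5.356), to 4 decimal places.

Perimeter at t=0.206: 17.7306

Cross-section at t=0.206: each vertex is (1-t)·p0[i] + t·p1[i].
  v1: (1-0.206)·(1.8,1.72) + 0.206·(-0.08,0.06) = (1.4127,1.3780)
  v2: (1-0.206)·(-0.52,3.53) + 0.206·(-2.4,1.02) = (-0.9073,3.0129)
  v3: (1-0.206)·(-3.33,-0.19) + 0.206·(-4.4,-1.9) = (-3.5504,-0.5423)
  v4: (1-0.206)·(-4.04,-2.01) + 0.206·(-5.33,-3.43) = (-4.3057,-2.3025)
  v5: (1-0.206)·(-2.18,-2.26) + 0.206·(-3.65,-3.49) = (-2.4828,-2.5134)
  v6: (1-0.206)·(1.62,-1.28) + 0.206·(-0.73,-2.76) = (1.1359,-1.5849)
Perimeter = Σ |v_{i+1} − v_i|:
  edge 1→2: √(-2.3200² + 1.6349²) = 2.8382 (running 2.8382)
  edge 2→3: √(-2.6431² + -3.5552²) = 4.4301 (running 7.2683)
  edge 3→4: √(-0.7553² + -1.7603²) = 1.9155 (running 9.1837)
  edge 4→5: √(1.8229² + -0.2109²) = 1.8351 (running 11.0188)
  edge 5→6: √(3.6187² + 0.9285²) = 3.7359 (running 14.7548)
  edge 6→1: √(0.2768² + 2.9629²) = 2.9758 (running 17.7306)
Perimeter = 17.7306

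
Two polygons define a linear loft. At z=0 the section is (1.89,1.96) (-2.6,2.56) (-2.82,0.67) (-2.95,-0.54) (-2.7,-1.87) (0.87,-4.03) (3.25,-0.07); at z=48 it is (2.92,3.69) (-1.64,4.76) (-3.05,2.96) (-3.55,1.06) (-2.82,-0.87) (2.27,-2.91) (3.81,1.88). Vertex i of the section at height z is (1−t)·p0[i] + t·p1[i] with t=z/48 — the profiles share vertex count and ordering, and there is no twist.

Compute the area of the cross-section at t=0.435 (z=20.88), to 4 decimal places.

Area at t=0.435: 31.8830

Cross-section at t=0.435: each vertex is (1-t)·p0[i] + t·p1[i].
  v1: (1-0.435)·(1.89,1.96) + 0.435·(2.92,3.69) = (2.3380,2.7126)
  v2: (1-0.435)·(-2.6,2.56) + 0.435·(-1.64,4.76) = (-2.1824,3.5170)
  v3: (1-0.435)·(-2.82,0.67) + 0.435·(-3.05,2.96) = (-2.9200,1.6662)
  v4: (1-0.435)·(-2.95,-0.54) + 0.435·(-3.55,1.06) = (-3.2110,0.1560)
  v5: (1-0.435)·(-2.7,-1.87) + 0.435·(-2.82,-0.87) = (-2.7522,-1.4350)
  v6: (1-0.435)·(0.87,-4.03) + 0.435·(2.27,-2.91) = (1.4790,-3.5428)
  v7: (1-0.435)·(3.25,-0.07) + 0.435·(3.81,1.88) = (3.4936,0.7782)
Shoelace sum Σ(x_i·y_{i+1} − x_{i+1}·y_i):
  i=1: 2.3380·3.5170 − -2.1824·2.7126 = +14.1428 (running +14.1428)
  i=2: -2.1824·1.6662 − -2.9200·3.5170 = +6.6336 (running +20.7764)
  i=3: -2.9200·0.1560 − -3.2110·1.6662 = +4.8945 (running +25.6709)
  i=4: -3.2110·-1.4350 − -2.7522·0.1560 = +5.0371 (running +30.7080)
  i=5: -2.7522·-3.5428 − 1.4790·-1.4350 = +11.8729 (running +42.5809)
  i=6: 1.4790·0.7782 − 3.4936·-3.5428 = +13.5282 (running +56.1090)
  i=7: 3.4936·2.7126 − 2.3380·0.7782 = +7.6570 (running +63.7660)
Area = |Σ|/2 = |63.7660|/2 = 31.8830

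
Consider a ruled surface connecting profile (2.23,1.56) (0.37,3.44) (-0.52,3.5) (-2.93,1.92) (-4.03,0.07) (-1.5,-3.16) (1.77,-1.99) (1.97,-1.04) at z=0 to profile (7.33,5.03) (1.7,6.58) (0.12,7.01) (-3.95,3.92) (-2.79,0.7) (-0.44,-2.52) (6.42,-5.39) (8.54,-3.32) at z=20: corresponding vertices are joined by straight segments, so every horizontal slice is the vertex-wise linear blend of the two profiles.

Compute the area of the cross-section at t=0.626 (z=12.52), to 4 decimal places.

Cross-section at t=0.626: each vertex is (1-t)·p0[i] + t·p1[i].
  v1: (1-0.626)·(2.23,1.56) + 0.626·(7.33,5.03) = (5.4226,3.7322)
  v2: (1-0.626)·(0.37,3.44) + 0.626·(1.7,6.58) = (1.2026,5.4056)
  v3: (1-0.626)·(-0.52,3.5) + 0.626·(0.12,7.01) = (-0.1194,5.6973)
  v4: (1-0.626)·(-2.93,1.92) + 0.626·(-3.95,3.92) = (-3.5685,3.1720)
  v5: (1-0.626)·(-4.03,0.07) + 0.626·(-2.79,0.7) = (-3.2538,0.4644)
  v6: (1-0.626)·(-1.5,-3.16) + 0.626·(-0.44,-2.52) = (-0.8364,-2.7594)
  v7: (1-0.626)·(1.77,-1.99) + 0.626·(6.42,-5.39) = (4.6809,-4.1184)
  v8: (1-0.626)·(1.97,-1.04) + 0.626·(8.54,-3.32) = (6.0828,-2.4673)
Shoelace sum Σ(x_i·y_{i+1} − x_{i+1}·y_i):
  i=1: 5.4226·5.4056 − 1.2026·3.7322 = +24.8243 (running +24.8243)
  i=2: 1.2026·5.6973 − -0.1194·5.4056 = +7.4966 (running +32.3210)
  i=3: -0.1194·3.1720 − -3.5685·5.6973 = +19.9522 (running +52.2731)
  i=4: -3.5685·0.4644 − -3.2538·3.1720 = +8.6638 (running +60.9369)
  i=5: -3.2538·-2.7594 − -0.8364·0.4644 = +9.3667 (running +70.3036)
  i=6: -0.8364·-4.1184 − 4.6809·-2.7594 = +16.3611 (running +86.6647)
  i=7: 4.6809·-2.4673 − 6.0828·-4.1184 = +13.5024 (running +100.1671)
  i=8: 6.0828·3.7322 − 5.4226·-2.4673 = +36.0815 (running +136.2486)
Area = |Σ|/2 = |136.2486|/2 = 68.1243

Area at t=0.626: 68.1243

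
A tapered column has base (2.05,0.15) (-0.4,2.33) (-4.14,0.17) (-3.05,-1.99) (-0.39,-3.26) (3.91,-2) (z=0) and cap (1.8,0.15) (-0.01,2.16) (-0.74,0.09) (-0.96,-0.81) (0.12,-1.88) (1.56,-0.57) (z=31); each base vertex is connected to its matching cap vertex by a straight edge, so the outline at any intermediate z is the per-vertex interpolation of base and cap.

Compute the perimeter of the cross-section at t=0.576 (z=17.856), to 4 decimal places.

Perimeter at t=0.576: 13.8501

Cross-section at t=0.576: each vertex is (1-t)·p0[i] + t·p1[i].
  v1: (1-0.576)·(2.05,0.15) + 0.576·(1.8,0.15) = (1.9060,0.1500)
  v2: (1-0.576)·(-0.4,2.33) + 0.576·(-0.01,2.16) = (-0.1754,2.2321)
  v3: (1-0.576)·(-4.14,0.17) + 0.576·(-0.74,0.09) = (-2.1816,0.1239)
  v4: (1-0.576)·(-3.05,-1.99) + 0.576·(-0.96,-0.81) = (-1.8462,-1.3103)
  v5: (1-0.576)·(-0.39,-3.26) + 0.576·(0.12,-1.88) = (-0.0962,-2.4651)
  v6: (1-0.576)·(3.91,-2) + 0.576·(1.56,-0.57) = (2.5564,-1.1763)
Perimeter = Σ |v_{i+1} − v_i|:
  edge 1→2: √(-2.0814² + 2.0821²) = 2.9440 (running 2.9440)
  edge 2→3: √(-2.0062² + -2.1082²) = 2.9102 (running 5.8542)
  edge 3→4: √(0.3354² + -1.4342²) = 1.4729 (running 7.3272)
  edge 4→5: √(1.7499² + -1.1548²) = 2.0966 (running 9.4238)
  edge 5→6: √(2.6526² + 1.2888²) = 2.9492 (running 12.3729)
  edge 6→1: √(-0.6504² + 1.3263²) = 1.4772 (running 13.8501)
Perimeter = 13.8501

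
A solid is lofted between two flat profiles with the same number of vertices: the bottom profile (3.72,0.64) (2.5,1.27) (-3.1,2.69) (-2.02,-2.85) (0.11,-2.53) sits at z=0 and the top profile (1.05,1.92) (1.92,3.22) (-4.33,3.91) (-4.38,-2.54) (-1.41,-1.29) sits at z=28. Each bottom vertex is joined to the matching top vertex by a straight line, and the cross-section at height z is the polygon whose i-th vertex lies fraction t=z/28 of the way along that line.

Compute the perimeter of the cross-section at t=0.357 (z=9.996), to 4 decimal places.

Cross-section at t=0.357: each vertex is (1-t)·p0[i] + t·p1[i].
  v1: (1-0.357)·(3.72,0.64) + 0.357·(1.05,1.92) = (2.7668,1.0970)
  v2: (1-0.357)·(2.5,1.27) + 0.357·(1.92,3.22) = (2.2929,1.9662)
  v3: (1-0.357)·(-3.1,2.69) + 0.357·(-4.33,3.91) = (-3.5391,3.1255)
  v4: (1-0.357)·(-2.02,-2.85) + 0.357·(-4.38,-2.54) = (-2.8625,-2.7393)
  v5: (1-0.357)·(0.11,-2.53) + 0.357·(-1.41,-1.29) = (-0.4326,-2.0873)
Perimeter = Σ |v_{i+1} − v_i|:
  edge 1→2: √(-0.4739² + 0.8692²) = 0.9900 (running 0.9900)
  edge 2→3: √(-5.8320² + 1.1594²) = 5.9462 (running 6.9361)
  edge 3→4: √(0.6766² + -5.8649²) = 5.9038 (running 12.8399)
  edge 4→5: √(2.4299² + 0.6520²) = 2.5158 (running 15.3558)
  edge 5→1: √(3.1995² + 3.1843²) = 4.5140 (running 19.8697)
Perimeter = 19.8697

Perimeter at t=0.357: 19.8697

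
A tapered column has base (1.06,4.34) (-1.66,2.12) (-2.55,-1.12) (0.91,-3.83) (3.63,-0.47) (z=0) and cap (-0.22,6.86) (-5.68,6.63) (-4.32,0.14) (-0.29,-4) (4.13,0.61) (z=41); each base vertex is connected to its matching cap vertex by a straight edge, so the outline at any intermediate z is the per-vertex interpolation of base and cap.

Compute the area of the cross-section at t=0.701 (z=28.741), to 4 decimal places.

Cross-section at t=0.701: each vertex is (1-t)·p0[i] + t·p1[i].
  v1: (1-0.701)·(1.06,4.34) + 0.701·(-0.22,6.86) = (0.1627,6.1065)
  v2: (1-0.701)·(-1.66,2.12) + 0.701·(-5.68,6.63) = (-4.4780,5.2815)
  v3: (1-0.701)·(-2.55,-1.12) + 0.701·(-4.32,0.14) = (-3.7908,-0.2367)
  v4: (1-0.701)·(0.91,-3.83) + 0.701·(-0.29,-4) = (0.0688,-3.9492)
  v5: (1-0.701)·(3.63,-0.47) + 0.701·(4.13,0.61) = (3.9805,0.2871)
Shoelace sum Σ(x_i·y_{i+1} − x_{i+1}·y_i):
  i=1: 0.1627·5.2815 − -4.4780·6.1065 = +28.2045 (running +28.2045)
  i=2: -4.4780·-0.2367 − -3.7908·5.2815 = +21.0811 (running +49.2856)
  i=3: -3.7908·-3.9492 − 0.0688·-0.2367 = +14.9867 (running +64.2723)
  i=4: 0.0688·0.2871 − 3.9805·-3.9492 = +15.7394 (running +80.0117)
  i=5: 3.9805·6.1065 − 0.1627·0.2871 = +24.2603 (running +104.2720)
Area = |Σ|/2 = |104.2720|/2 = 52.1360

Area at t=0.701: 52.1360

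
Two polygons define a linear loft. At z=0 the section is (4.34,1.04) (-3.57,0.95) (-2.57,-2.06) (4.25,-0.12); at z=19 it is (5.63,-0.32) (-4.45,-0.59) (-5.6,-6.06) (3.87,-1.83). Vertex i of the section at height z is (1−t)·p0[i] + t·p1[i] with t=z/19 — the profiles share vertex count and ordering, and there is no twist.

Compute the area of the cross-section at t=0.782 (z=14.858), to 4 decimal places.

Area at t=0.782: 27.3908

Cross-section at t=0.782: each vertex is (1-t)·p0[i] + t·p1[i].
  v1: (1-0.782)·(4.34,1.04) + 0.782·(5.63,-0.32) = (5.3488,-0.0235)
  v2: (1-0.782)·(-3.57,0.95) + 0.782·(-4.45,-0.59) = (-4.2582,-0.2543)
  v3: (1-0.782)·(-2.57,-2.06) + 0.782·(-5.6,-6.06) = (-4.9395,-5.1880)
  v4: (1-0.782)·(4.25,-0.12) + 0.782·(3.87,-1.83) = (3.9528,-1.4572)
Shoelace sum Σ(x_i·y_{i+1} − x_{i+1}·y_i):
  i=1: 5.3488·-0.2543 − -4.2582·-0.0235 = -1.4602 (running -1.4602)
  i=2: -4.2582·-5.1880 − -4.9395·-0.2543 = +20.8353 (running +19.3751)
  i=3: -4.9395·-1.4572 − 3.9528·-5.1880 = +27.7052 (running +47.0803)
  i=4: 3.9528·-0.0235 − 5.3488·-1.4572 = +7.7014 (running +54.7817)
Area = |Σ|/2 = |54.7817|/2 = 27.3908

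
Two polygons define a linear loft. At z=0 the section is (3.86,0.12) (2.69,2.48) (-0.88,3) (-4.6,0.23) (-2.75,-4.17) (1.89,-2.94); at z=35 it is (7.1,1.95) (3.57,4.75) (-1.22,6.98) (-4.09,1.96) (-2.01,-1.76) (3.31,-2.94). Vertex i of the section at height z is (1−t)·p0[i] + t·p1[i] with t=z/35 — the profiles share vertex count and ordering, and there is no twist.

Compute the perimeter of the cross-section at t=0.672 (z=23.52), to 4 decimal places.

Perimeter at t=0.672: 28.7216

Cross-section at t=0.672: each vertex is (1-t)·p0[i] + t·p1[i].
  v1: (1-0.672)·(3.86,0.12) + 0.672·(7.1,1.95) = (6.0373,1.3498)
  v2: (1-0.672)·(2.69,2.48) + 0.672·(3.57,4.75) = (3.2814,4.0054)
  v3: (1-0.672)·(-0.88,3) + 0.672·(-1.22,6.98) = (-1.1085,5.6746)
  v4: (1-0.672)·(-4.6,0.23) + 0.672·(-4.09,1.96) = (-4.2573,1.3926)
  v5: (1-0.672)·(-2.75,-4.17) + 0.672·(-2.01,-1.76) = (-2.2527,-2.5505)
  v6: (1-0.672)·(1.89,-2.94) + 0.672·(3.31,-2.94) = (2.8442,-2.9400)
Perimeter = Σ |v_{i+1} − v_i|:
  edge 1→2: √(-2.7559² + 2.6557²) = 3.8272 (running 3.8272)
  edge 2→3: √(-4.3898² + 1.6691²) = 4.6965 (running 8.5237)
  edge 3→4: √(-3.1488² + -4.2820²) = 5.3151 (running 13.8388)
  edge 4→5: √(2.0046² + -3.9430²) = 4.4233 (running 18.2621)
  edge 5→6: √(5.0970² + -0.3895²) = 5.1118 (running 23.3740)
  edge 6→1: √(3.1930² + 4.2898²) = 5.3477 (running 28.7216)
Perimeter = 28.7216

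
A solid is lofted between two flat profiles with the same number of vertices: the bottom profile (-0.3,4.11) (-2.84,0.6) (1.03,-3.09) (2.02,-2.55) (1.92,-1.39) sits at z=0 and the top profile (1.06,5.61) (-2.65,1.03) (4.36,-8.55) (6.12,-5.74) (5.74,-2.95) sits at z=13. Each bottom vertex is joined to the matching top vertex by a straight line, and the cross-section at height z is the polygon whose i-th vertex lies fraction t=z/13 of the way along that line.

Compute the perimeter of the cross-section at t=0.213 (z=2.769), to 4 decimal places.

Perimeter at t=0.213: 21.1699

Cross-section at t=0.213: each vertex is (1-t)·p0[i] + t·p1[i].
  v1: (1-0.213)·(-0.3,4.11) + 0.213·(1.06,5.61) = (-0.0103,4.4295)
  v2: (1-0.213)·(-2.84,0.6) + 0.213·(-2.65,1.03) = (-2.7995,0.6916)
  v3: (1-0.213)·(1.03,-3.09) + 0.213·(4.36,-8.55) = (1.7393,-4.2530)
  v4: (1-0.213)·(2.02,-2.55) + 0.213·(6.12,-5.74) = (2.8933,-3.2295)
  v5: (1-0.213)·(1.92,-1.39) + 0.213·(5.74,-2.95) = (2.7337,-1.7223)
Perimeter = Σ |v_{i+1} − v_i|:
  edge 1→2: √(-2.7892² + -3.7379²) = 4.6639 (running 4.6639)
  edge 2→3: √(4.5388² + -4.9446²) = 6.7119 (running 11.3758)
  edge 3→4: √(1.1540² + 1.0235²) = 1.5425 (running 12.9183)
  edge 4→5: √(-0.1596² + 1.5072²) = 1.5156 (running 14.4339)
  edge 5→1: √(-2.7440² + 6.1518²) = 6.7360 (running 21.1699)
Perimeter = 21.1699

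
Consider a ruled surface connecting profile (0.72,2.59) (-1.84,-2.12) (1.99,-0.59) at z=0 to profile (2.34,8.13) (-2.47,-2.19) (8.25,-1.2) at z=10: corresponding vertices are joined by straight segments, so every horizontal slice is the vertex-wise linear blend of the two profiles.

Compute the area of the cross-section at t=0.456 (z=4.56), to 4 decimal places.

Cross-section at t=0.456: each vertex is (1-t)·p0[i] + t·p1[i].
  v1: (1-0.456)·(0.72,2.59) + 0.456·(2.34,8.13) = (1.4587,5.1162)
  v2: (1-0.456)·(-1.84,-2.12) + 0.456·(-2.47,-2.19) = (-2.1273,-2.1519)
  v3: (1-0.456)·(1.99,-0.59) + 0.456·(8.25,-1.2) = (4.8446,-0.8682)
Shoelace sum Σ(x_i·y_{i+1} − x_{i+1}·y_i):
  i=1: 1.4587·-2.1519 − -2.1273·5.1162 = +7.7446 (running +7.7446)
  i=2: -2.1273·-0.8682 − 4.8446·-2.1519 = +12.2719 (running +20.0166)
  i=3: 4.8446·5.1162 − 1.4587·-0.8682 = +26.0523 (running +46.0689)
Area = |Σ|/2 = |46.0689|/2 = 23.0344

Area at t=0.456: 23.0344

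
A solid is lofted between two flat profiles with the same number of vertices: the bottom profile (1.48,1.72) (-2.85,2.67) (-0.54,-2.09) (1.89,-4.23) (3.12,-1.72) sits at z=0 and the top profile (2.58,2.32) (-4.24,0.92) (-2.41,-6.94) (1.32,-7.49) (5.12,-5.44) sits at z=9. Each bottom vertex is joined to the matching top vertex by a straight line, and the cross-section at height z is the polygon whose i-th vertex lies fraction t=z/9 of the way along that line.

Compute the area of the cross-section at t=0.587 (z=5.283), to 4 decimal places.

Cross-section at t=0.587: each vertex is (1-t)·p0[i] + t·p1[i].
  v1: (1-0.587)·(1.48,1.72) + 0.587·(2.58,2.32) = (2.1257,2.0722)
  v2: (1-0.587)·(-2.85,2.67) + 0.587·(-4.24,0.92) = (-3.6659,1.6427)
  v3: (1-0.587)·(-0.54,-2.09) + 0.587·(-2.41,-6.94) = (-1.6377,-4.9370)
  v4: (1-0.587)·(1.89,-4.23) + 0.587·(1.32,-7.49) = (1.5554,-6.1436)
  v5: (1-0.587)·(3.12,-1.72) + 0.587·(5.12,-5.44) = (4.2940,-3.9036)
Shoelace sum Σ(x_i·y_{i+1} − x_{i+1}·y_i):
  i=1: 2.1257·1.6427 − -3.6659·2.0722 = +11.0885 (running +11.0885)
  i=2: -3.6659·-4.9370 − -1.6377·1.6427 = +20.7888 (running +31.8774)
  i=3: -1.6377·-6.1436 − 1.5554·-4.9370 = +17.7403 (running +49.6177)
  i=4: 1.5554·-3.9036 − 4.2940·-6.1436 = +20.3089 (running +69.9266)
  i=5: 4.2940·2.0722 − 2.1257·-3.9036 = +17.1960 (running +87.1226)
Area = |Σ|/2 = |87.1226|/2 = 43.5613

Area at t=0.587: 43.5613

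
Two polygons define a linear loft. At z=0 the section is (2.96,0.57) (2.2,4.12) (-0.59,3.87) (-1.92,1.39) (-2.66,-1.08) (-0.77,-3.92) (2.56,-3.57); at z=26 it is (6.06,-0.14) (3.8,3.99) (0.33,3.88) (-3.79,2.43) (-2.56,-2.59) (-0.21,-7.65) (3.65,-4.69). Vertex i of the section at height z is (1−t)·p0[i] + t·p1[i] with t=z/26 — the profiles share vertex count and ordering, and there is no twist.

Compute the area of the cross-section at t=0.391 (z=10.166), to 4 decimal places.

Area at t=0.391: 48.0340

Cross-section at t=0.391: each vertex is (1-t)·p0[i] + t·p1[i].
  v1: (1-0.391)·(2.96,0.57) + 0.391·(6.06,-0.14) = (4.1721,0.2924)
  v2: (1-0.391)·(2.2,4.12) + 0.391·(3.8,3.99) = (2.8256,4.0692)
  v3: (1-0.391)·(-0.59,3.87) + 0.391·(0.33,3.88) = (-0.2303,3.8739)
  v4: (1-0.391)·(-1.92,1.39) + 0.391·(-3.79,2.43) = (-2.6512,1.7966)
  v5: (1-0.391)·(-2.66,-1.08) + 0.391·(-2.56,-2.59) = (-2.6209,-1.6704)
  v6: (1-0.391)·(-0.77,-3.92) + 0.391·(-0.21,-7.65) = (-0.5510,-5.3784)
  v7: (1-0.391)·(2.56,-3.57) + 0.391·(3.65,-4.69) = (2.9862,-4.0079)
Shoelace sum Σ(x_i·y_{i+1} − x_{i+1}·y_i):
  i=1: 4.1721·4.0692 − 2.8256·0.2924 = +16.1508 (running +16.1508)
  i=2: 2.8256·3.8739 − -0.2303·4.0692 = +11.8832 (running +28.0340)
  i=3: -0.2303·1.7966 − -2.6512·3.8739 = +9.8567 (running +37.8906)
  i=4: -2.6512·-1.6704 − -2.6209·1.7966 = +9.1374 (running +47.0280)
  i=5: -2.6209·-5.3784 − -0.5510·-1.6704 = +13.1759 (running +60.2039)
  i=6: -0.5510·-4.0079 − 2.9862·-5.3784 = +18.2695 (running +78.4734)
  i=7: 2.9862·0.2924 − 4.1721·-4.0079 = +17.5946 (running +96.0680)
Area = |Σ|/2 = |96.0680|/2 = 48.0340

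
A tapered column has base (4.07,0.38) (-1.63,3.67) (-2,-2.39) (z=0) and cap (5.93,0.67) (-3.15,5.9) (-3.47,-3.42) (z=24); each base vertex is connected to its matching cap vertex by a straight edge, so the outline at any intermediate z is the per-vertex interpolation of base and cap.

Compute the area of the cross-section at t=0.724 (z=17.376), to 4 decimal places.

Cross-section at t=0.724: each vertex is (1-t)·p0[i] + t·p1[i].
  v1: (1-0.724)·(4.07,0.38) + 0.724·(5.93,0.67) = (5.4166,0.5900)
  v2: (1-0.724)·(-1.63,3.67) + 0.724·(-3.15,5.9) = (-2.7305,5.2845)
  v3: (1-0.724)·(-2,-2.39) + 0.724·(-3.47,-3.42) = (-3.0643,-3.1357)
Shoelace sum Σ(x_i·y_{i+1} − x_{i+1}·y_i):
  i=1: 5.4166·5.2845 − -2.7305·0.5900 = +30.2352 (running +30.2352)
  i=2: -2.7305·-3.1357 − -3.0643·5.2845 = +24.7553 (running +54.9905)
  i=3: -3.0643·0.5900 − 5.4166·-3.1357 = +15.1773 (running +70.1677)
Area = |Σ|/2 = |70.1677|/2 = 35.0839

Area at t=0.724: 35.0839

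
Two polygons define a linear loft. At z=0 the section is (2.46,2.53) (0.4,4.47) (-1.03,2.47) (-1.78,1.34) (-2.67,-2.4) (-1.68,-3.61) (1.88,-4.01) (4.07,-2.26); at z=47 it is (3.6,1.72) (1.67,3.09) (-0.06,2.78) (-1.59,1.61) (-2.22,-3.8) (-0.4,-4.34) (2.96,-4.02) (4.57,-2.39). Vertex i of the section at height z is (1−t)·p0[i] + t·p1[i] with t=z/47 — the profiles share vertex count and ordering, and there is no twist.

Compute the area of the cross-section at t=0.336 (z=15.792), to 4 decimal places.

Area at t=0.336: 37.0793

Cross-section at t=0.336: each vertex is (1-t)·p0[i] + t·p1[i].
  v1: (1-0.336)·(2.46,2.53) + 0.336·(3.6,1.72) = (2.8430,2.2578)
  v2: (1-0.336)·(0.4,4.47) + 0.336·(1.67,3.09) = (0.8267,4.0063)
  v3: (1-0.336)·(-1.03,2.47) + 0.336·(-0.06,2.78) = (-0.7041,2.5742)
  v4: (1-0.336)·(-1.78,1.34) + 0.336·(-1.59,1.61) = (-1.7162,1.4307)
  v5: (1-0.336)·(-2.67,-2.4) + 0.336·(-2.22,-3.8) = (-2.5188,-2.8704)
  v6: (1-0.336)·(-1.68,-3.61) + 0.336·(-0.4,-4.34) = (-1.2499,-3.8553)
  v7: (1-0.336)·(1.88,-4.01) + 0.336·(2.96,-4.02) = (2.2429,-4.0134)
  v8: (1-0.336)·(4.07,-2.26) + 0.336·(4.57,-2.39) = (4.2380,-2.3037)
Shoelace sum Σ(x_i·y_{i+1} − x_{i+1}·y_i):
  i=1: 2.8430·4.0063 − 0.8267·2.2578 = +9.5235 (running +9.5235)
  i=2: 0.8267·2.5742 − -0.7041·4.0063 = +4.9489 (running +14.4724)
  i=3: -0.7041·1.4307 − -1.7162·2.5742 = +3.4103 (running +17.8827)
  i=4: -1.7162·-2.8704 − -2.5188·1.4307 = +8.5298 (running +26.4125)
  i=5: -2.5188·-3.8553 − -1.2499·-2.8704 = +6.1229 (running +32.5354)
  i=6: -1.2499·-4.0134 − 2.2429·-3.8553 = +13.6633 (running +46.1987)
  i=7: 2.2429·-2.3037 − 4.2380·-4.0134 = +11.8417 (running +58.0405)
  i=8: 4.2380·2.2578 − 2.8430·-2.3037 = +16.1182 (running +74.1586)
Area = |Σ|/2 = |74.1586|/2 = 37.0793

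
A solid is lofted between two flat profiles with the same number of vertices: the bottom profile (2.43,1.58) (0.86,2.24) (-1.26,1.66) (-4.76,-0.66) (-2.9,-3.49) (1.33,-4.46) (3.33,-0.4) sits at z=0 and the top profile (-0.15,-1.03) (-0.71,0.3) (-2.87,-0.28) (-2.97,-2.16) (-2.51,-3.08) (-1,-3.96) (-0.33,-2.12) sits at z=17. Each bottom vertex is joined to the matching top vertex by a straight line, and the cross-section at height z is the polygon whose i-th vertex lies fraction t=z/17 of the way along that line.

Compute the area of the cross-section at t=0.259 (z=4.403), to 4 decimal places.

Cross-section at t=0.259: each vertex is (1-t)·p0[i] + t·p1[i].
  v1: (1-0.259)·(2.43,1.58) + 0.259·(-0.15,-1.03) = (1.7618,0.9040)
  v2: (1-0.259)·(0.86,2.24) + 0.259·(-0.71,0.3) = (0.4534,1.7375)
  v3: (1-0.259)·(-1.26,1.66) + 0.259·(-2.87,-0.28) = (-1.6770,1.1575)
  v4: (1-0.259)·(-4.76,-0.66) + 0.259·(-2.97,-2.16) = (-4.2964,-1.0485)
  v5: (1-0.259)·(-2.9,-3.49) + 0.259·(-2.51,-3.08) = (-2.7990,-3.3838)
  v6: (1-0.259)·(1.33,-4.46) + 0.259·(-1,-3.96) = (0.7265,-4.3305)
  v7: (1-0.259)·(3.33,-0.4) + 0.259·(-0.33,-2.12) = (2.3821,-0.8455)
Shoelace sum Σ(x_i·y_{i+1} − x_{i+1}·y_i):
  i=1: 1.7618·1.7375 − 0.4534·0.9040 = +2.6513 (running +2.6513)
  i=2: 0.4534·1.1575 − -1.6770·1.7375 = +3.4386 (running +6.0899)
  i=3: -1.6770·-1.0485 − -4.2964·1.1575 = +6.7316 (running +12.8215)
  i=4: -4.2964·-3.3838 − -2.7990·-1.0485 = +11.6034 (running +24.4249)
  i=5: -2.7990·-4.3305 − 0.7265·-3.3838 = +14.5795 (running +39.0044)
  i=6: 0.7265·-0.8455 − 2.3821·-4.3305 = +9.7012 (running +48.7056)
  i=7: 2.3821·0.9040 − 1.7618·-0.8455 = +3.6430 (running +52.3486)
Area = |Σ|/2 = |52.3486|/2 = 26.1743

Area at t=0.259: 26.1743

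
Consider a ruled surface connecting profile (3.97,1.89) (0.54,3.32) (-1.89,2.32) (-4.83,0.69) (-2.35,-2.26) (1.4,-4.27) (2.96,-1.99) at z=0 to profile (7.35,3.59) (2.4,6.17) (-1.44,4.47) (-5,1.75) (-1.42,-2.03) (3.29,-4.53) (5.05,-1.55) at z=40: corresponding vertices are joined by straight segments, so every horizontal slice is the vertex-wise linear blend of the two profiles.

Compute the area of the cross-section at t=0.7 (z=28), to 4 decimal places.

Cross-section at t=0.7: each vertex is (1-t)·p0[i] + t·p1[i].
  v1: (1-0.7)·(3.97,1.89) + 0.7·(7.35,3.59) = (6.3360,3.0800)
  v2: (1-0.7)·(0.54,3.32) + 0.7·(2.4,6.17) = (1.8420,5.3150)
  v3: (1-0.7)·(-1.89,2.32) + 0.7·(-1.44,4.47) = (-1.5750,3.8250)
  v4: (1-0.7)·(-4.83,0.69) + 0.7·(-5,1.75) = (-4.9490,1.4320)
  v5: (1-0.7)·(-2.35,-2.26) + 0.7·(-1.42,-2.03) = (-1.6990,-2.0990)
  v6: (1-0.7)·(1.4,-4.27) + 0.7·(3.29,-4.53) = (2.7230,-4.4520)
  v7: (1-0.7)·(2.96,-1.99) + 0.7·(5.05,-1.55) = (4.4230,-1.6820)
Shoelace sum Σ(x_i·y_{i+1} − x_{i+1}·y_i):
  i=1: 6.3360·5.3150 − 1.8420·3.0800 = +28.0025 (running +28.0025)
  i=2: 1.8420·3.8250 − -1.5750·5.3150 = +15.4168 (running +43.4193)
  i=3: -1.5750·1.4320 − -4.9490·3.8250 = +16.6745 (running +60.0938)
  i=4: -4.9490·-2.0990 − -1.6990·1.4320 = +12.8209 (running +72.9147)
  i=5: -1.6990·-4.4520 − 2.7230·-2.0990 = +13.2795 (running +86.1942)
  i=6: 2.7230·-1.6820 − 4.4230·-4.4520 = +15.1111 (running +101.3053)
  i=7: 4.4230·3.0800 − 6.3360·-1.6820 = +24.2800 (running +125.5853)
Area = |Σ|/2 = |125.5853|/2 = 62.7927

Area at t=0.7: 62.7927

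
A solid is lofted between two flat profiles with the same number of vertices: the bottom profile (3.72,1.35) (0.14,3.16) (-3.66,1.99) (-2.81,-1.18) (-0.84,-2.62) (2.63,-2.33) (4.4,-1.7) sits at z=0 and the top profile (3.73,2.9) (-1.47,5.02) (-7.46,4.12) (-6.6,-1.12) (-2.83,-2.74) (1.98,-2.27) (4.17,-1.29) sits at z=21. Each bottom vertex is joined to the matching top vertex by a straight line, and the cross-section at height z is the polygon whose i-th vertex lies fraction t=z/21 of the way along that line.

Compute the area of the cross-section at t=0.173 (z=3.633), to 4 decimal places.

Area at t=0.173: 38.7024

Cross-section at t=0.173: each vertex is (1-t)·p0[i] + t·p1[i].
  v1: (1-0.173)·(3.72,1.35) + 0.173·(3.73,2.9) = (3.7217,1.6181)
  v2: (1-0.173)·(0.14,3.16) + 0.173·(-1.47,5.02) = (-0.1385,3.4818)
  v3: (1-0.173)·(-3.66,1.99) + 0.173·(-7.46,4.12) = (-4.3174,2.3585)
  v4: (1-0.173)·(-2.81,-1.18) + 0.173·(-6.6,-1.12) = (-3.4657,-1.1696)
  v5: (1-0.173)·(-0.84,-2.62) + 0.173·(-2.83,-2.74) = (-1.1843,-2.6408)
  v6: (1-0.173)·(2.63,-2.33) + 0.173·(1.98,-2.27) = (2.5175,-2.3196)
  v7: (1-0.173)·(4.4,-1.7) + 0.173·(4.17,-1.29) = (4.3602,-1.6291)
Shoelace sum Σ(x_i·y_{i+1} − x_{i+1}·y_i):
  i=1: 3.7217·3.4818 − -0.1385·1.6181 = +13.1824 (running +13.1824)
  i=2: -0.1385·2.3585 − -4.3174·3.4818 = +14.7055 (running +27.8879)
  i=3: -4.3174·-1.1696 − -3.4657·2.3585 = +13.2235 (running +41.1114)
  i=4: -3.4657·-2.6408 − -1.1843·-1.1696 = +7.7669 (running +48.8782)
  i=5: -1.1843·-2.3196 − 2.5175·-2.6408 = +9.3953 (running +58.2735)
  i=6: 2.5175·-1.6291 − 4.3602·-2.3196 = +6.0128 (running +64.2863)
  i=7: 4.3602·1.6181 − 3.7217·-1.6291 = +13.1184 (running +77.4047)
Area = |Σ|/2 = |77.4047|/2 = 38.7024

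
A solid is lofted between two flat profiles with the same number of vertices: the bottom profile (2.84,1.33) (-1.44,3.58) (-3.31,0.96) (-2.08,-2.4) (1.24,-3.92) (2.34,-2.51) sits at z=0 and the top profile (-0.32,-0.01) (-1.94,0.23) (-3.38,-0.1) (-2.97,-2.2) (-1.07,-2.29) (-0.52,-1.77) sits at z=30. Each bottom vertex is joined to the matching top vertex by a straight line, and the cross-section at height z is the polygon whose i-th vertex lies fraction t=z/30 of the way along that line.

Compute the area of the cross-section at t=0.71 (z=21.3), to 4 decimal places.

Cross-section at t=0.71: each vertex is (1-t)·p0[i] + t·p1[i].
  v1: (1-0.71)·(2.84,1.33) + 0.71·(-0.32,-0.01) = (0.5964,0.3786)
  v2: (1-0.71)·(-1.44,3.58) + 0.71·(-1.94,0.23) = (-1.7950,1.2015)
  v3: (1-0.71)·(-3.31,0.96) + 0.71·(-3.38,-0.1) = (-3.3597,0.2074)
  v4: (1-0.71)·(-2.08,-2.4) + 0.71·(-2.97,-2.2) = (-2.7119,-2.2580)
  v5: (1-0.71)·(1.24,-3.92) + 0.71·(-1.07,-2.29) = (-0.4001,-2.7627)
  v6: (1-0.71)·(2.34,-2.51) + 0.71·(-0.52,-1.77) = (0.3094,-1.9846)
Shoelace sum Σ(x_i·y_{i+1} − x_{i+1}·y_i):
  i=1: 0.5964·1.2015 − -1.7950·0.3786 = +1.3962 (running +1.3962)
  i=2: -1.7950·0.2074 − -3.3597·1.2015 = +3.6644 (running +5.0606)
  i=3: -3.3597·-2.2580 − -2.7119·0.2074 = +8.1487 (running +13.2092)
  i=4: -2.7119·-2.7627 − -0.4001·-2.2580 = +6.5887 (running +19.7979)
  i=5: -0.4001·-1.9846 − 0.3094·-2.7627 = +1.6488 (running +21.4468)
  i=6: 0.3094·0.3786 − 0.5964·-1.9846 = +1.3008 (running +22.7475)
Area = |Σ|/2 = |22.7475|/2 = 11.3738

Area at t=0.71: 11.3738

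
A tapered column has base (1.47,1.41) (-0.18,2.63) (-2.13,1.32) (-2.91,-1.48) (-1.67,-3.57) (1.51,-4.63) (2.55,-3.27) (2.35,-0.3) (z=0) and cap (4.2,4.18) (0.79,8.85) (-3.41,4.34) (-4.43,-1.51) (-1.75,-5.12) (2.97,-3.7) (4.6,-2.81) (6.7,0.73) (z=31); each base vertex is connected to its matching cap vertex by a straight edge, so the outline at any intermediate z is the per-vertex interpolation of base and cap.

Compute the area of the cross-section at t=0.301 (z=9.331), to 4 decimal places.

Cross-section at t=0.301: each vertex is (1-t)·p0[i] + t·p1[i].
  v1: (1-0.301)·(1.47,1.41) + 0.301·(4.2,4.18) = (2.2917,2.2438)
  v2: (1-0.301)·(-0.18,2.63) + 0.301·(0.79,8.85) = (0.1120,4.5022)
  v3: (1-0.301)·(-2.13,1.32) + 0.301·(-3.41,4.34) = (-2.5153,2.2290)
  v4: (1-0.301)·(-2.91,-1.48) + 0.301·(-4.43,-1.51) = (-3.3675,-1.4890)
  v5: (1-0.301)·(-1.67,-3.57) + 0.301·(-1.75,-5.12) = (-1.6941,-4.0366)
  v6: (1-0.301)·(1.51,-4.63) + 0.301·(2.97,-3.7) = (1.9495,-4.3501)
  v7: (1-0.301)·(2.55,-3.27) + 0.301·(4.6,-2.81) = (3.1670,-3.1315)
  v8: (1-0.301)·(2.35,-0.3) + 0.301·(6.7,0.73) = (3.6594,0.0100)
Shoelace sum Σ(x_i·y_{i+1} − x_{i+1}·y_i):
  i=1: 2.2917·4.5022 − 0.1120·2.2438 = +10.0666 (running +10.0666)
  i=2: 0.1120·2.2290 − -2.5153·4.5022 = +11.5739 (running +21.6406)
  i=3: -2.5153·-1.4890 − -3.3675·2.2290 = +11.2516 (running +32.8922)
  i=4: -3.3675·-4.0366 − -1.6941·-1.4890 = +11.0706 (running +43.9628)
  i=5: -1.6941·-4.3501 − 1.9495·-4.0366 = +15.2385 (running +59.2012)
  i=6: 1.9495·-3.1315 − 3.1670·-4.3501 = +7.6721 (running +66.8733)
  i=7: 3.1670·0.0100 − 3.6594·-3.1315 = +11.4912 (running +78.3645)
  i=8: 3.6594·2.2438 − 2.2917·0.0100 = +8.1878 (running +86.5522)
Area = |Σ|/2 = |86.5522|/2 = 43.2761

Area at t=0.301: 43.2761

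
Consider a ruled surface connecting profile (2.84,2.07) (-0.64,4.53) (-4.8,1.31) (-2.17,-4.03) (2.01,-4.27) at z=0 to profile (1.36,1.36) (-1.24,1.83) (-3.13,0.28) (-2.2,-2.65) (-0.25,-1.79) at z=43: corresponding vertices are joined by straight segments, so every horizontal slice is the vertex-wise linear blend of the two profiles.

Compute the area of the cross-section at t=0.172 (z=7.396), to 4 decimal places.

Cross-section at t=0.172: each vertex is (1-t)·p0[i] + t·p1[i].
  v1: (1-0.172)·(2.84,2.07) + 0.172·(1.36,1.36) = (2.5854,1.9479)
  v2: (1-0.172)·(-0.64,4.53) + 0.172·(-1.24,1.83) = (-0.7432,4.0656)
  v3: (1-0.172)·(-4.8,1.31) + 0.172·(-3.13,0.28) = (-4.5128,1.1328)
  v4: (1-0.172)·(-2.17,-4.03) + 0.172·(-2.2,-2.65) = (-2.1752,-3.7926)
  v5: (1-0.172)·(2.01,-4.27) + 0.172·(-0.25,-1.79) = (1.6213,-3.8434)
Shoelace sum Σ(x_i·y_{i+1} − x_{i+1}·y_i):
  i=1: 2.5854·4.0656 − -0.7432·1.9479 = +11.9590 (running +11.9590)
  i=2: -0.7432·1.1328 − -4.5128·4.0656 = +17.5052 (running +29.4642)
  i=3: -4.5128·-3.7926 − -2.1752·1.1328 = +19.5794 (running +49.0436)
  i=4: -2.1752·-3.8434 − 1.6213·-3.7926 = +14.5090 (running +63.5526)
  i=5: 1.6213·1.9479 − 2.5854·-3.8434 = +13.0950 (running +76.6476)
Area = |Σ|/2 = |76.6476|/2 = 38.3238

Area at t=0.172: 38.3238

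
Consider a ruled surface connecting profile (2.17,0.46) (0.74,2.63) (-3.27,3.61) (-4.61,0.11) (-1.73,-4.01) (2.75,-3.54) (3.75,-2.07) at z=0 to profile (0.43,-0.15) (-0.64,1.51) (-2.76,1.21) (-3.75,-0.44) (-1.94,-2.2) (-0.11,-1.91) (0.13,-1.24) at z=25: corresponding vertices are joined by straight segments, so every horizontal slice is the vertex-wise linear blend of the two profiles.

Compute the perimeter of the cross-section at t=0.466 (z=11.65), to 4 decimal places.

Perimeter at t=0.466: 18.7243

Cross-section at t=0.466: each vertex is (1-t)·p0[i] + t·p1[i].
  v1: (1-0.466)·(2.17,0.46) + 0.466·(0.43,-0.15) = (1.3592,0.1757)
  v2: (1-0.466)·(0.74,2.63) + 0.466·(-0.64,1.51) = (0.0969,2.1081)
  v3: (1-0.466)·(-3.27,3.61) + 0.466·(-2.76,1.21) = (-3.0323,2.4916)
  v4: (1-0.466)·(-4.61,0.11) + 0.466·(-3.75,-0.44) = (-4.2092,-0.1463)
  v5: (1-0.466)·(-1.73,-4.01) + 0.466·(-1.94,-2.2) = (-1.8279,-3.1665)
  v6: (1-0.466)·(2.75,-3.54) + 0.466·(-0.11,-1.91) = (1.4172,-2.7804)
  v7: (1-0.466)·(3.75,-2.07) + 0.466·(0.13,-1.24) = (2.0631,-1.6832)
Perimeter = Σ |v_{i+1} − v_i|:
  edge 1→2: √(-1.2622² + 1.9323²) = 2.3081 (running 2.3081)
  edge 2→3: √(-3.1293² + 0.3835²) = 3.1527 (running 5.4607)
  edge 3→4: √(-1.1769² + -2.6379²) = 2.8885 (running 8.3493)
  edge 4→5: √(2.3814² + -3.0202²) = 3.8461 (running 12.1954)
  edge 5→6: √(3.2451² + 0.3861²) = 3.2680 (running 15.4634)
  edge 6→7: √(0.6458² + 1.0972²) = 1.2732 (running 16.7366)
  edge 7→1: √(-0.7039² + 1.8590²) = 1.9878 (running 18.7243)
Perimeter = 18.7243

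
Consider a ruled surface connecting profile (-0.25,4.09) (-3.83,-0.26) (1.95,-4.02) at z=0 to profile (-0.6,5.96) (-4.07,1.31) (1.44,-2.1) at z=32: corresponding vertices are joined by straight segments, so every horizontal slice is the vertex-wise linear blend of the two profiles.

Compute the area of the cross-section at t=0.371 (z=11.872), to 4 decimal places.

Cross-section at t=0.371: each vertex is (1-t)·p0[i] + t·p1[i].
  v1: (1-0.371)·(-0.25,4.09) + 0.371·(-0.6,5.96) = (-0.3799,4.7838)
  v2: (1-0.371)·(-3.83,-0.26) + 0.371·(-4.07,1.31) = (-3.9190,0.3225)
  v3: (1-0.371)·(1.95,-4.02) + 0.371·(1.44,-2.1) = (1.7608,-3.3077)
Shoelace sum Σ(x_i·y_{i+1} − x_{i+1}·y_i):
  i=1: -0.3799·0.3225 − -3.9190·4.7838 = +18.6253 (running +18.6253)
  i=2: -3.9190·-3.3077 − 1.7608·0.3225 = +12.3951 (running +31.0204)
  i=3: 1.7608·4.7838 − -0.3799·-3.3077 = +7.1668 (running +38.1872)
Area = |Σ|/2 = |38.1872|/2 = 19.0936

Area at t=0.371: 19.0936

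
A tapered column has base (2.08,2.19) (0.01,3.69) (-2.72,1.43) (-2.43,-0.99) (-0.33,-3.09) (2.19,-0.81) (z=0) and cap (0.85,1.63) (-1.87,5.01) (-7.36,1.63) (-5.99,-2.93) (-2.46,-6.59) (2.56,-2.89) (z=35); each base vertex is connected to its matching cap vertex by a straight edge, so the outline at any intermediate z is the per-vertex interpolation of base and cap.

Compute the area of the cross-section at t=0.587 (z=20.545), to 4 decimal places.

Area at t=0.587: 46.0066

Cross-section at t=0.587: each vertex is (1-t)·p0[i] + t·p1[i].
  v1: (1-0.587)·(2.08,2.19) + 0.587·(0.85,1.63) = (1.3580,1.8613)
  v2: (1-0.587)·(0.01,3.69) + 0.587·(-1.87,5.01) = (-1.0936,4.4648)
  v3: (1-0.587)·(-2.72,1.43) + 0.587·(-7.36,1.63) = (-5.4437,1.5474)
  v4: (1-0.587)·(-2.43,-0.99) + 0.587·(-5.99,-2.93) = (-4.5197,-2.1288)
  v5: (1-0.587)·(-0.33,-3.09) + 0.587·(-2.46,-6.59) = (-1.5803,-5.1445)
  v6: (1-0.587)·(2.19,-0.81) + 0.587·(2.56,-2.89) = (2.4072,-2.0310)
Shoelace sum Σ(x_i·y_{i+1} − x_{i+1}·y_i):
  i=1: 1.3580·4.4648 − -1.0936·1.8613 = +8.0986 (running +8.0986)
  i=2: -1.0936·1.5474 − -5.4437·4.4648 = +22.6130 (running +30.7116)
  i=3: -5.4437·-2.1288 − -4.5197·1.5474 = +18.5822 (running +49.2938)
  i=4: -4.5197·-5.1445 − -1.5803·-2.1288 = +19.8876 (running +69.1814)
  i=5: -1.5803·-2.0310 − 2.4072·-5.1445 = +15.5933 (running +84.7747)
  i=6: 2.4072·1.8613 − 1.3580·-2.0310 = +7.2385 (running +92.0132)
Area = |Σ|/2 = |92.0132|/2 = 46.0066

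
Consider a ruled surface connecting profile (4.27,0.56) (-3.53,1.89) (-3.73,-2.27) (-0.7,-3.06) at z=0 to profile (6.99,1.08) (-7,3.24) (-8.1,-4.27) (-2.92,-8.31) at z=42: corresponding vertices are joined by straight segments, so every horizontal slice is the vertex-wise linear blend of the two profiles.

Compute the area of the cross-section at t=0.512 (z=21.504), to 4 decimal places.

Cross-section at t=0.512: each vertex is (1-t)·p0[i] + t·p1[i].
  v1: (1-0.512)·(4.27,0.56) + 0.512·(6.99,1.08) = (5.6626,0.8262)
  v2: (1-0.512)·(-3.53,1.89) + 0.512·(-7,3.24) = (-5.3066,2.5812)
  v3: (1-0.512)·(-3.73,-2.27) + 0.512·(-8.1,-4.27) = (-5.9674,-3.2940)
  v4: (1-0.512)·(-0.7,-3.06) + 0.512·(-2.92,-8.31) = (-1.8366,-5.7480)
Shoelace sum Σ(x_i·y_{i+1} − x_{i+1}·y_i):
  i=1: 5.6626·2.5812 − -5.3066·0.8262 = +19.0010 (running +19.0010)
  i=2: -5.3066·-3.2940 − -5.9674·2.5812 = +32.8832 (running +51.8842)
  i=3: -5.9674·-5.7480 − -1.8366·-3.2940 = +28.2510 (running +80.1351)
  i=4: -1.8366·0.8262 − 5.6626·-5.7480 = +31.0313 (running +111.1665)
Area = |Σ|/2 = |111.1665|/2 = 55.5832

Area at t=0.512: 55.5832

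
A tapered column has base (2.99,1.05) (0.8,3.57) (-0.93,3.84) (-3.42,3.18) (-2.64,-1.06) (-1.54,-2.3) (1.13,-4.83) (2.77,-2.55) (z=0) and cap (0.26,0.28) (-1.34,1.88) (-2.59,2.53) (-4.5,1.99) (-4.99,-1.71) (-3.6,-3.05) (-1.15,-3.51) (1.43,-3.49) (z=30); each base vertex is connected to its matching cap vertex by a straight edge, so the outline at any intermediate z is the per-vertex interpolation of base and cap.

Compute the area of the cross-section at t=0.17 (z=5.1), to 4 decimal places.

Area at t=0.17: 35.3469

Cross-section at t=0.17: each vertex is (1-t)·p0[i] + t·p1[i].
  v1: (1-0.17)·(2.99,1.05) + 0.17·(0.26,0.28) = (2.5259,0.9191)
  v2: (1-0.17)·(0.8,3.57) + 0.17·(-1.34,1.88) = (0.4362,3.2827)
  v3: (1-0.17)·(-0.93,3.84) + 0.17·(-2.59,2.53) = (-1.2122,3.6173)
  v4: (1-0.17)·(-3.42,3.18) + 0.17·(-4.5,1.99) = (-3.6036,2.9777)
  v5: (1-0.17)·(-2.64,-1.06) + 0.17·(-4.99,-1.71) = (-3.0395,-1.1705)
  v6: (1-0.17)·(-1.54,-2.3) + 0.17·(-3.6,-3.05) = (-1.8902,-2.4275)
  v7: (1-0.17)·(1.13,-4.83) + 0.17·(-1.15,-3.51) = (0.7424,-4.6056)
  v8: (1-0.17)·(2.77,-2.55) + 0.17·(1.43,-3.49) = (2.5422,-2.7098)
Shoelace sum Σ(x_i·y_{i+1} − x_{i+1}·y_i):
  i=1: 2.5259·3.2827 − 0.4362·0.9191 = +7.8909 (running +7.8909)
  i=2: 0.4362·3.6173 − -1.2122·3.2827 = +5.5572 (running +13.4480)
  i=3: -1.2122·2.9777 − -3.6036·3.6173 = +9.4257 (running +22.8738)
  i=4: -3.6036·-1.1705 − -3.0395·2.9777 = +13.2687 (running +36.1425)
  i=5: -3.0395·-2.4275 − -1.8902·-1.1705 = +5.1659 (running +41.3084)
  i=6: -1.8902·-4.6056 − 0.7424·-2.4275 = +10.5077 (running +51.8161)
  i=7: 0.7424·-2.7098 − 2.5422·-4.6056 = +9.6966 (running +61.5127)
  i=8: 2.5422·0.9191 − 2.5259·-2.7098 = +9.1812 (running +70.6939)
Area = |Σ|/2 = |70.6939|/2 = 35.3469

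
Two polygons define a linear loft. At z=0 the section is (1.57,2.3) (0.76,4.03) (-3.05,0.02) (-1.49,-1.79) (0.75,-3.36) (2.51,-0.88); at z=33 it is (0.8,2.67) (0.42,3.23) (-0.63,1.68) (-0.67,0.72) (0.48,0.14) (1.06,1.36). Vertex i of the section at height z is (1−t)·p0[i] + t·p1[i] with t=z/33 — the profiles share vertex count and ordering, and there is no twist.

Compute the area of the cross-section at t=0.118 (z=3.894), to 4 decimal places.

Cross-section at t=0.118: each vertex is (1-t)·p0[i] + t·p1[i].
  v1: (1-0.118)·(1.57,2.3) + 0.118·(0.8,2.67) = (1.4791,2.3437)
  v2: (1-0.118)·(0.76,4.03) + 0.118·(0.42,3.23) = (0.7199,3.9356)
  v3: (1-0.118)·(-3.05,0.02) + 0.118·(-0.63,1.68) = (-2.7644,0.2159)
  v4: (1-0.118)·(-1.49,-1.79) + 0.118·(-0.67,0.72) = (-1.3932,-1.4938)
  v5: (1-0.118)·(0.75,-3.36) + 0.118·(0.48,0.14) = (0.7181,-2.9470)
  v6: (1-0.118)·(2.51,-0.88) + 0.118·(1.06,1.36) = (2.3389,-0.6157)
Shoelace sum Σ(x_i·y_{i+1} − x_{i+1}·y_i):
  i=1: 1.4791·3.9356 − 0.7199·2.3437 = +4.1341 (running +4.1341)
  i=2: 0.7199·0.2159 − -2.7644·3.9356 = +11.0351 (running +15.1693)
  i=3: -2.7644·-1.4938 − -1.3932·0.2159 = +4.4303 (running +19.5996)
  i=4: -1.3932·-2.9470 − 0.7181·-1.4938 = +5.1787 (running +24.7783)
  i=5: 0.7181·-0.6157 − 2.3389·-2.9470 = +6.4506 (running +31.2289)
  i=6: 2.3389·2.3437 − 1.4791·-0.6157 = +6.3923 (running +37.6211)
Area = |Σ|/2 = |37.6211|/2 = 18.8106

Area at t=0.118: 18.8106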